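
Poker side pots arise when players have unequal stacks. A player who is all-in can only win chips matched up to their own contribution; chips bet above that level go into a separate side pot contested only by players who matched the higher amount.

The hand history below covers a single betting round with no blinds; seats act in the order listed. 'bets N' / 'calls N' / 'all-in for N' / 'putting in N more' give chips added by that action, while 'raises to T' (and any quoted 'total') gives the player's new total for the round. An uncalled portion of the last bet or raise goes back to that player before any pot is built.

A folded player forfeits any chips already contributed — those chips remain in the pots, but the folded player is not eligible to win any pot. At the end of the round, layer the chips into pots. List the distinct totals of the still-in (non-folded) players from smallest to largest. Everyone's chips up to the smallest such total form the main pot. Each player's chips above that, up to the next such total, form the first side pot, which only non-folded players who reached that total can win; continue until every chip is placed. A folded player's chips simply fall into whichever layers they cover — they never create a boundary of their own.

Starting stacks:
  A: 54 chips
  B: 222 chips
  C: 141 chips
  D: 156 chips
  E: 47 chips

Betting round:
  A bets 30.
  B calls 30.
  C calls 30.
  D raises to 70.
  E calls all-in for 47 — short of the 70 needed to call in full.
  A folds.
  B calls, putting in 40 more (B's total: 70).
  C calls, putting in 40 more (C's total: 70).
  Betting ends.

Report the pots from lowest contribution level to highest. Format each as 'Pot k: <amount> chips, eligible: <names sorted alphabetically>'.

Pot 1: 218 chips, eligible: B, C, D, E
Pot 2: 69 chips, eligible: B, C, D

Derivation:
Contributions: A=30, B=70, C=70, D=70, E=47
Folded: A
Pot levels (distinct totals of non-folded players): 47, 70
Layer 1-47: A 30 + B 47 + C 47 + D 47 + E 47 = 218 chips; eligible B, C, D, E
Layer 48-70: 23 each from B, C, D = 23*3 = 69 chips; eligible B, C, D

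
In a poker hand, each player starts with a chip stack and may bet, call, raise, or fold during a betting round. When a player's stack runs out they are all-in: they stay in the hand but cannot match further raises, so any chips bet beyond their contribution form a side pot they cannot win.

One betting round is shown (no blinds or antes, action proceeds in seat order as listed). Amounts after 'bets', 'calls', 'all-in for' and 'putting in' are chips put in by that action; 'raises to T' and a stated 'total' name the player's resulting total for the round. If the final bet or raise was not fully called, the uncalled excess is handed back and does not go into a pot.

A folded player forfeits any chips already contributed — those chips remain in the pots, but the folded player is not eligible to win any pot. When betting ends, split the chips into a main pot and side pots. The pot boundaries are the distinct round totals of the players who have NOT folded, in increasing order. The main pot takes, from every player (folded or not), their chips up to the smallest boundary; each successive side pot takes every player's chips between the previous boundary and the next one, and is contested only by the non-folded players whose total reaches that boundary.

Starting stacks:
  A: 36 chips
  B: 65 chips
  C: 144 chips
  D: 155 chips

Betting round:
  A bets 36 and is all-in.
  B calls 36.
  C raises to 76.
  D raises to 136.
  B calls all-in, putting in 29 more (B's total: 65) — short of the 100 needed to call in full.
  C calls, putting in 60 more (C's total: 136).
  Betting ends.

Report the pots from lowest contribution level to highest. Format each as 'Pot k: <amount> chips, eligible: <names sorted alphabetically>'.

Pot 1: 144 chips, eligible: A, B, C, D
Pot 2: 87 chips, eligible: B, C, D
Pot 3: 142 chips, eligible: C, D

Derivation:
Contributions: A=36, B=65, C=136, D=136
Pot levels (distinct totals of non-folded players): 36, 65, 136
Layer 1-36: 36 each from A, B, C, D = 36*4 = 144 chips; eligible A, B, C, D
Layer 37-65: 29 each from B, C, D = 29*3 = 87 chips; eligible B, C, D
Layer 66-136: 71 each from C, D = 71*2 = 142 chips; eligible C, D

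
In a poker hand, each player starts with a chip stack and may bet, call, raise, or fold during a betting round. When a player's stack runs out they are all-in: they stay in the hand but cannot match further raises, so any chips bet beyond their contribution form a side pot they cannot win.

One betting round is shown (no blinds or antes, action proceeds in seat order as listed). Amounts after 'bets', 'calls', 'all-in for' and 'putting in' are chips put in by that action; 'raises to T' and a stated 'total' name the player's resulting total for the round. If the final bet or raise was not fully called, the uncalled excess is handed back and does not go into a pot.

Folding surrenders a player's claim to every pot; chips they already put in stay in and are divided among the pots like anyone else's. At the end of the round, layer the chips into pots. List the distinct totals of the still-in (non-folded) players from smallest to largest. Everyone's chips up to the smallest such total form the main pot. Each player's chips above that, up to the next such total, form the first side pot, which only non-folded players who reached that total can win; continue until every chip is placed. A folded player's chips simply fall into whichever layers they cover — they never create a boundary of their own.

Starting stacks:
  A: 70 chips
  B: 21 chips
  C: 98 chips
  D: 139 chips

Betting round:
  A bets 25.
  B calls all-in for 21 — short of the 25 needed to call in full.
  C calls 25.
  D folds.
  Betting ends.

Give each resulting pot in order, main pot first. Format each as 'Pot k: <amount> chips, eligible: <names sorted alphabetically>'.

Contributions: A=25, B=21, C=25
Folded: D
Pot levels (distinct totals of non-folded players): 21, 25
Layer 1-21: 21 each from A, B, C = 21*3 = 63 chips; eligible A, B, C
Layer 22-25: 4 each from A, C = 4*2 = 8 chips; eligible A, C

Pot 1: 63 chips, eligible: A, B, C
Pot 2: 8 chips, eligible: A, C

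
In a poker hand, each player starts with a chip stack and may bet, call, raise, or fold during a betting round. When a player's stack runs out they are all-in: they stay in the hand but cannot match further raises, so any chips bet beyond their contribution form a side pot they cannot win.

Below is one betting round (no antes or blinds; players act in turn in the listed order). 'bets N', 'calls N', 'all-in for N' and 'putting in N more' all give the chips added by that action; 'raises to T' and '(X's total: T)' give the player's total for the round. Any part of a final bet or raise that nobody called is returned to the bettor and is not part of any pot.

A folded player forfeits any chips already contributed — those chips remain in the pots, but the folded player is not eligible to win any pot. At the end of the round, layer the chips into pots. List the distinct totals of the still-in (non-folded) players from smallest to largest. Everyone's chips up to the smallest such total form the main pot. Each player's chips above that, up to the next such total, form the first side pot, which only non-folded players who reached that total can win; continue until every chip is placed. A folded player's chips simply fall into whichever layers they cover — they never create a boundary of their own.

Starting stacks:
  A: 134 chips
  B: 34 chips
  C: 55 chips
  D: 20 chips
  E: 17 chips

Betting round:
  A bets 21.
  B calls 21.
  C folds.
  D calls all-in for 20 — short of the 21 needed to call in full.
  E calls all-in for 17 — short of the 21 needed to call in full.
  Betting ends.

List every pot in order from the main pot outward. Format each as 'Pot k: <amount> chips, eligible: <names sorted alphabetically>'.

Contributions: A=21, B=21, D=20, E=17
Folded: C
Pot levels (distinct totals of non-folded players): 17, 20, 21
Layer 1-17: 17 each from A, B, D, E = 17*4 = 68 chips; eligible A, B, D, E
Layer 18-20: 3 each from A, B, D = 3*3 = 9 chips; eligible A, B, D
Layer 21-21: 1 each from A, B = 1*2 = 2 chips; eligible A, B

Pot 1: 68 chips, eligible: A, B, D, E
Pot 2: 9 chips, eligible: A, B, D
Pot 3: 2 chips, eligible: A, B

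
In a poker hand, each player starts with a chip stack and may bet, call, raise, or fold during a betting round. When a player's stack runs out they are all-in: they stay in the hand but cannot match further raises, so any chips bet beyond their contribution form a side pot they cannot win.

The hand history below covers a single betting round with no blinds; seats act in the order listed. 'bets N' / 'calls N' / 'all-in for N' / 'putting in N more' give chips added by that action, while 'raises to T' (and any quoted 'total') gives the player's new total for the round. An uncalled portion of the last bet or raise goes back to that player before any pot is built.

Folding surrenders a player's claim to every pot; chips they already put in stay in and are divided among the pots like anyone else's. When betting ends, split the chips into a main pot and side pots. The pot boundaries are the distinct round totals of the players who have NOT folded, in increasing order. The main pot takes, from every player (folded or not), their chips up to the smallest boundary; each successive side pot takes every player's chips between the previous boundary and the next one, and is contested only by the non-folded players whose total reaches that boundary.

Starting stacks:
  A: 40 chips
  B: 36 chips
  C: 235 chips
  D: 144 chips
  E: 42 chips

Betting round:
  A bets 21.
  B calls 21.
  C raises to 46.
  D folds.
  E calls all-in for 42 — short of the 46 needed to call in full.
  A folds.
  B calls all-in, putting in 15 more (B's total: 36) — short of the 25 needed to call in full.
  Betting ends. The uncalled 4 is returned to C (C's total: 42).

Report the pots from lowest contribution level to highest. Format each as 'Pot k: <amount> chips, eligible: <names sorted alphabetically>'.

Pot 1: 129 chips, eligible: B, C, E
Pot 2: 12 chips, eligible: C, E

Derivation:
Contributions (after 4 returned to C): A=21, B=36, C=42, E=42
Folded: A, D
Pot levels (distinct totals of non-folded players): 36, 42
Layer 1-36: A 21 + B 36 + C 36 + E 36 = 129 chips; eligible B, C, E
Layer 37-42: 6 each from C, E = 6*2 = 12 chips; eligible C, E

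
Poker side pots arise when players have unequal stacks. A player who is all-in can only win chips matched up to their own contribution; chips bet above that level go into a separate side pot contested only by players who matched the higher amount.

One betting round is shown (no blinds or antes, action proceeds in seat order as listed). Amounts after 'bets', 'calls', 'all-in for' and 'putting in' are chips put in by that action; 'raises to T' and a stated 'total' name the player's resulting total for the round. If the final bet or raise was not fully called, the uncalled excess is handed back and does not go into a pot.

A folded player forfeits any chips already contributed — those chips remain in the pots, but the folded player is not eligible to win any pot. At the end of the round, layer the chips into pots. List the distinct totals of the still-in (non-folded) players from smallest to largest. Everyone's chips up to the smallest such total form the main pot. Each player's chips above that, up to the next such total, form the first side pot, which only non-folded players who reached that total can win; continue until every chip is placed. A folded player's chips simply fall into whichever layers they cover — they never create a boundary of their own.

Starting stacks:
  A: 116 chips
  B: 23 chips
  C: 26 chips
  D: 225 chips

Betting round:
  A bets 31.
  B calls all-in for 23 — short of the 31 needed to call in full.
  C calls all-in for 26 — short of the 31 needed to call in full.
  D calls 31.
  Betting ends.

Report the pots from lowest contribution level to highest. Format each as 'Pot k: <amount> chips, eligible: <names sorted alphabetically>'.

Contributions: A=31, B=23, C=26, D=31
Pot levels (distinct totals of non-folded players): 23, 26, 31
Layer 1-23: 23 each from A, B, C, D = 23*4 = 92 chips; eligible A, B, C, D
Layer 24-26: 3 each from A, C, D = 3*3 = 9 chips; eligible A, C, D
Layer 27-31: 5 each from A, D = 5*2 = 10 chips; eligible A, D

Pot 1: 92 chips, eligible: A, B, C, D
Pot 2: 9 chips, eligible: A, C, D
Pot 3: 10 chips, eligible: A, D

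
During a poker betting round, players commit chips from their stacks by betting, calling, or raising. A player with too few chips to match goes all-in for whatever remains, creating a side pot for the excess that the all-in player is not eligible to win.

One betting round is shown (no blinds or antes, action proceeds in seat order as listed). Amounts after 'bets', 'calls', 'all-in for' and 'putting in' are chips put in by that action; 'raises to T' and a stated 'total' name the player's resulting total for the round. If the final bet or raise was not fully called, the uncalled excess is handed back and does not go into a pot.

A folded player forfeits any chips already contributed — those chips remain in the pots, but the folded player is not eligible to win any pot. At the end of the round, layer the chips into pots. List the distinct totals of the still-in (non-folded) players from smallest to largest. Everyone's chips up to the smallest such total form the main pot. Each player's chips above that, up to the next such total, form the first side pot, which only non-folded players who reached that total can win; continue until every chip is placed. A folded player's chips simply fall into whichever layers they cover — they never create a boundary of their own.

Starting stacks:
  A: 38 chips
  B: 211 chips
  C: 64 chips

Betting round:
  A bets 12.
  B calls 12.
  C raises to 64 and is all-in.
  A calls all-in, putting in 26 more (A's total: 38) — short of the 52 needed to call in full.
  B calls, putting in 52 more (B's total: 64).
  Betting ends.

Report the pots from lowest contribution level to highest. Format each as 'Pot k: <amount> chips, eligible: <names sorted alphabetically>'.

Contributions: A=38, B=64, C=64
Pot levels (distinct totals of non-folded players): 38, 64
Layer 1-38: 38 each from A, B, C = 38*3 = 114 chips; eligible A, B, C
Layer 39-64: 26 each from B, C = 26*2 = 52 chips; eligible B, C

Pot 1: 114 chips, eligible: A, B, C
Pot 2: 52 chips, eligible: B, C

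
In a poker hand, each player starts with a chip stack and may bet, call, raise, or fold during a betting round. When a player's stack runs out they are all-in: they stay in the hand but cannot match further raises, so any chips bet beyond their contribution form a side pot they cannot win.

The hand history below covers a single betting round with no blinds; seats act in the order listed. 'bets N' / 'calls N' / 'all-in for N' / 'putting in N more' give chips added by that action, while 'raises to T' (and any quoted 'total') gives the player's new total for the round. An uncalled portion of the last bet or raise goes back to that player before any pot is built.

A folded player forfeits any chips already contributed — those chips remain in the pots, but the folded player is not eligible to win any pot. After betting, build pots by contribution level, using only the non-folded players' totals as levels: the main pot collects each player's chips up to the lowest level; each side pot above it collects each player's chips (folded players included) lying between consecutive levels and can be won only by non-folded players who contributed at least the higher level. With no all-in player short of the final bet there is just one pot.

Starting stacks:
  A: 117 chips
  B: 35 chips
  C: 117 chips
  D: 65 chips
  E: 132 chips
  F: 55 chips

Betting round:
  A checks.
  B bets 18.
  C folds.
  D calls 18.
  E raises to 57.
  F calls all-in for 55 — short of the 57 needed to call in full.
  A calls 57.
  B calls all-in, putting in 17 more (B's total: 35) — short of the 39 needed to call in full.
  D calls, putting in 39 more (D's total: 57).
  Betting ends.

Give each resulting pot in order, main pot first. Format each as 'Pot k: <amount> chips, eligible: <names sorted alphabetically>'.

Contributions: A=57, B=35, D=57, E=57, F=55
Folded: C
Pot levels (distinct totals of non-folded players): 35, 55, 57
Layer 1-35: 35 each from A, B, D, E, F = 35*5 = 175 chips; eligible A, B, D, E, F
Layer 36-55: 20 each from A, D, E, F = 20*4 = 80 chips; eligible A, D, E, F
Layer 56-57: 2 each from A, D, E = 2*3 = 6 chips; eligible A, D, E

Pot 1: 175 chips, eligible: A, B, D, E, F
Pot 2: 80 chips, eligible: A, D, E, F
Pot 3: 6 chips, eligible: A, D, E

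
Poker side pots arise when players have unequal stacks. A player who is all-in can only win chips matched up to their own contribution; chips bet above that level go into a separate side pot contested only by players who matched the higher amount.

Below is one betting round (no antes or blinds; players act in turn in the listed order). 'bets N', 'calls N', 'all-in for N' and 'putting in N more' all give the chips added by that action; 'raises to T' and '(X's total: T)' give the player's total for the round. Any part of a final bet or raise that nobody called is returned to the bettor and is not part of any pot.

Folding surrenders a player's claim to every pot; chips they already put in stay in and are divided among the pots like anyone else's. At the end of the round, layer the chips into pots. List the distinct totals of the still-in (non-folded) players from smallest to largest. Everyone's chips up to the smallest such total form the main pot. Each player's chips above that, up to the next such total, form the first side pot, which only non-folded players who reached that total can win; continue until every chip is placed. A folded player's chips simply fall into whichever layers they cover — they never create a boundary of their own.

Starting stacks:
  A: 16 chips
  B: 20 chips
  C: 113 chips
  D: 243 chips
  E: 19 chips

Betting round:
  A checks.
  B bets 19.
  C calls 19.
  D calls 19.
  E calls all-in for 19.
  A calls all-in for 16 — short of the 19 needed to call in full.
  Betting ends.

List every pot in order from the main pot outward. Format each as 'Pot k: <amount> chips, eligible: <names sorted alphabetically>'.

Contributions: A=16, B=19, C=19, D=19, E=19
Pot levels (distinct totals of non-folded players): 16, 19
Layer 1-16: 16 each from A, B, C, D, E = 16*5 = 80 chips; eligible A, B, C, D, E
Layer 17-19: 3 each from B, C, D, E = 3*4 = 12 chips; eligible B, C, D, E

Pot 1: 80 chips, eligible: A, B, C, D, E
Pot 2: 12 chips, eligible: B, C, D, E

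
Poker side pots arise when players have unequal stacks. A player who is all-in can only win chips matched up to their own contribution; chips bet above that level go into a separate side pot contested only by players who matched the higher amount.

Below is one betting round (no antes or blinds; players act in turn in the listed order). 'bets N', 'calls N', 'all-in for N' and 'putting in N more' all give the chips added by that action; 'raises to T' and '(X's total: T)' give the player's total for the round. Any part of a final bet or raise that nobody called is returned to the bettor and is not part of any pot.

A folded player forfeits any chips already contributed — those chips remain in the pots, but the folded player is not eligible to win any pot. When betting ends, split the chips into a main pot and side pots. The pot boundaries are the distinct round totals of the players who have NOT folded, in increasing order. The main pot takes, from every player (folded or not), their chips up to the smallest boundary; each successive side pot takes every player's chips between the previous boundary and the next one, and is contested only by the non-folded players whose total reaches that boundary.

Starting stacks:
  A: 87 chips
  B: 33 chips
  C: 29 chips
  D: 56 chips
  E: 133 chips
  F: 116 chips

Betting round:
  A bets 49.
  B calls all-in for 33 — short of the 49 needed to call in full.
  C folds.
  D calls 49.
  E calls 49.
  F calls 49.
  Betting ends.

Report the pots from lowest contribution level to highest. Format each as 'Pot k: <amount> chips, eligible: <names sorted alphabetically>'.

Contributions: A=49, B=33, D=49, E=49, F=49
Folded: C
Pot levels (distinct totals of non-folded players): 33, 49
Layer 1-33: 33 each from A, B, D, E, F = 33*5 = 165 chips; eligible A, B, D, E, F
Layer 34-49: 16 each from A, D, E, F = 16*4 = 64 chips; eligible A, D, E, F

Pot 1: 165 chips, eligible: A, B, D, E, F
Pot 2: 64 chips, eligible: A, D, E, F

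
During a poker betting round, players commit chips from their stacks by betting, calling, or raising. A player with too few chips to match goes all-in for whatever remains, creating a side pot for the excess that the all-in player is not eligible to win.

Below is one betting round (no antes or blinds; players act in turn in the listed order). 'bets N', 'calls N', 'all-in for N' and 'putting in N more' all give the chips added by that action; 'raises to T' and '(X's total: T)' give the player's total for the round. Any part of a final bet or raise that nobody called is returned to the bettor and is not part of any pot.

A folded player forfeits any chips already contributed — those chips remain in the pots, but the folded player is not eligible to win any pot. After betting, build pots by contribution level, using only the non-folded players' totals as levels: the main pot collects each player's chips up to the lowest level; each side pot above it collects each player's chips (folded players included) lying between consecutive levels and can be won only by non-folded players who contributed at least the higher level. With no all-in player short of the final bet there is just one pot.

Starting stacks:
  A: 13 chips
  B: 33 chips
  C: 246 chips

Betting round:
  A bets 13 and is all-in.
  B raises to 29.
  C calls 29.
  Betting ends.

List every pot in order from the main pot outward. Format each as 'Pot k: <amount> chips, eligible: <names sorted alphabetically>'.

Contributions: A=13, B=29, C=29
Pot levels (distinct totals of non-folded players): 13, 29
Layer 1-13: 13 each from A, B, C = 13*3 = 39 chips; eligible A, B, C
Layer 14-29: 16 each from B, C = 16*2 = 32 chips; eligible B, C

Pot 1: 39 chips, eligible: A, B, C
Pot 2: 32 chips, eligible: B, C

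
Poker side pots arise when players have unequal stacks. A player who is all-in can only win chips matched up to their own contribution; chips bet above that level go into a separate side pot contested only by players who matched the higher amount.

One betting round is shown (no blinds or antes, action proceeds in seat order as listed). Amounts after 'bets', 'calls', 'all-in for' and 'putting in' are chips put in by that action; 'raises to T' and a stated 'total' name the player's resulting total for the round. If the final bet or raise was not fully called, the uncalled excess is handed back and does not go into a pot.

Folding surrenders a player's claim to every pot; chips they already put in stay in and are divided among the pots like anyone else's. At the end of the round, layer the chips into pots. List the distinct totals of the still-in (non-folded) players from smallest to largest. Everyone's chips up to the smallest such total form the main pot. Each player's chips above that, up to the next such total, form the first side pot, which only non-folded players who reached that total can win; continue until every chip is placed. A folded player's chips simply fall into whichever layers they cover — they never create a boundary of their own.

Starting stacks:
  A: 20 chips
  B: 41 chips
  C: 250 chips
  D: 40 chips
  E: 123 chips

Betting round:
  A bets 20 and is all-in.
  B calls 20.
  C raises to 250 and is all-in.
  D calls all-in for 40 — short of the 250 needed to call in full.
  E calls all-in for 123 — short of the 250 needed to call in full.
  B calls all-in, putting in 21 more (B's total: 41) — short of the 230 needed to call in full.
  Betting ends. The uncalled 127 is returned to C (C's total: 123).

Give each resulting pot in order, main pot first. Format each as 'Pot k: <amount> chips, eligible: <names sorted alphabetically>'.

Contributions (after 127 returned to C): A=20, B=41, C=123, D=40, E=123
Pot levels (distinct totals of non-folded players): 20, 40, 41, 123
Layer 1-20: 20 each from A, B, C, D, E = 20*5 = 100 chips; eligible A, B, C, D, E
Layer 21-40: 20 each from B, C, D, E = 20*4 = 80 chips; eligible B, C, D, E
Layer 41-41: 1 each from B, C, E = 1*3 = 3 chips; eligible B, C, E
Layer 42-123: 82 each from C, E = 82*2 = 164 chips; eligible C, E

Pot 1: 100 chips, eligible: A, B, C, D, E
Pot 2: 80 chips, eligible: B, C, D, E
Pot 3: 3 chips, eligible: B, C, E
Pot 4: 164 chips, eligible: C, E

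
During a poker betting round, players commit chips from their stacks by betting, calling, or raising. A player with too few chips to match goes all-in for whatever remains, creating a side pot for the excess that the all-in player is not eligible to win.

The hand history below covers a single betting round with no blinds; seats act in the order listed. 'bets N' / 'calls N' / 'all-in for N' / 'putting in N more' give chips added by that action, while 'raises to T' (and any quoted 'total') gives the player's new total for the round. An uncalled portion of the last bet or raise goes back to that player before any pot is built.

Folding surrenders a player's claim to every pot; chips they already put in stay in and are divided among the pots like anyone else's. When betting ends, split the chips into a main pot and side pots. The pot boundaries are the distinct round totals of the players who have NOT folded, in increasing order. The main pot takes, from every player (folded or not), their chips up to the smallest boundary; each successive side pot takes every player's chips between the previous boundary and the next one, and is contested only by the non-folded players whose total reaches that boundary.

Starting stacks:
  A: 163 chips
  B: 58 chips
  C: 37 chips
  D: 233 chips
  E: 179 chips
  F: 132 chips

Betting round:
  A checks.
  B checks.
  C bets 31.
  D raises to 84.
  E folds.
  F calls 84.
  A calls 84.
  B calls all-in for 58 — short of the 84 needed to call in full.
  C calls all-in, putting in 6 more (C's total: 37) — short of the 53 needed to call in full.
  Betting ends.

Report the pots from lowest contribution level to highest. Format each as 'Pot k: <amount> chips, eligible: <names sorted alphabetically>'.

Contributions: A=84, B=58, C=37, D=84, F=84
Folded: E
Pot levels (distinct totals of non-folded players): 37, 58, 84
Layer 1-37: 37 each from A, B, C, D, F = 37*5 = 185 chips; eligible A, B, C, D, F
Layer 38-58: 21 each from A, B, D, F = 21*4 = 84 chips; eligible A, B, D, F
Layer 59-84: 26 each from A, D, F = 26*3 = 78 chips; eligible A, D, F

Pot 1: 185 chips, eligible: A, B, C, D, F
Pot 2: 84 chips, eligible: A, B, D, F
Pot 3: 78 chips, eligible: A, D, F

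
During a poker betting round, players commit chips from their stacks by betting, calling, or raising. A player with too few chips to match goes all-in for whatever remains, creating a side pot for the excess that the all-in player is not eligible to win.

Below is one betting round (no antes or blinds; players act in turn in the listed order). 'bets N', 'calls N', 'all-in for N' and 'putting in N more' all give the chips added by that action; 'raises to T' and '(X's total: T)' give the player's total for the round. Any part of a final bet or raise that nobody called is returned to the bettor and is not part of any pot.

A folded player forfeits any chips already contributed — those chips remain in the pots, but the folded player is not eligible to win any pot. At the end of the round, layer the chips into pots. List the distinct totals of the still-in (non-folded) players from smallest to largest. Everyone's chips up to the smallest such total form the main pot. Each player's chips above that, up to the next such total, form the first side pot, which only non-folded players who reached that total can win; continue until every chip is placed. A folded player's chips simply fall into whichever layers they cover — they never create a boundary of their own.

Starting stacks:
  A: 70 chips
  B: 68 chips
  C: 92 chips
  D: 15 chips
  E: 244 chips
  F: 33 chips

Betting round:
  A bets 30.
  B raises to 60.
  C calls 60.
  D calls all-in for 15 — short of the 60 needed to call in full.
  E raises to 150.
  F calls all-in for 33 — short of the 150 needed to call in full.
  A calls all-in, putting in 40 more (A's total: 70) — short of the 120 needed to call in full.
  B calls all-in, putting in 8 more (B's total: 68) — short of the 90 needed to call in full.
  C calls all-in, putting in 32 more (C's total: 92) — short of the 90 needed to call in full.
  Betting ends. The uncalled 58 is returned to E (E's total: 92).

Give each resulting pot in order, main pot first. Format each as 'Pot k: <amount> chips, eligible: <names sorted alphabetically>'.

Contributions (after 58 returned to E): A=70, B=68, C=92, D=15, E=92, F=33
Pot levels (distinct totals of non-folded players): 15, 33, 68, 70, 92
Layer 1-15: 15 each from A, B, C, D, E, F = 15*6 = 90 chips; eligible A, B, C, D, E, F
Layer 16-33: 18 each from A, B, C, E, F = 18*5 = 90 chips; eligible A, B, C, E, F
Layer 34-68: 35 each from A, B, C, E = 35*4 = 140 chips; eligible A, B, C, E
Layer 69-70: 2 each from A, C, E = 2*3 = 6 chips; eligible A, C, E
Layer 71-92: 22 each from C, E = 22*2 = 44 chips; eligible C, E

Pot 1: 90 chips, eligible: A, B, C, D, E, F
Pot 2: 90 chips, eligible: A, B, C, E, F
Pot 3: 140 chips, eligible: A, B, C, E
Pot 4: 6 chips, eligible: A, C, E
Pot 5: 44 chips, eligible: C, E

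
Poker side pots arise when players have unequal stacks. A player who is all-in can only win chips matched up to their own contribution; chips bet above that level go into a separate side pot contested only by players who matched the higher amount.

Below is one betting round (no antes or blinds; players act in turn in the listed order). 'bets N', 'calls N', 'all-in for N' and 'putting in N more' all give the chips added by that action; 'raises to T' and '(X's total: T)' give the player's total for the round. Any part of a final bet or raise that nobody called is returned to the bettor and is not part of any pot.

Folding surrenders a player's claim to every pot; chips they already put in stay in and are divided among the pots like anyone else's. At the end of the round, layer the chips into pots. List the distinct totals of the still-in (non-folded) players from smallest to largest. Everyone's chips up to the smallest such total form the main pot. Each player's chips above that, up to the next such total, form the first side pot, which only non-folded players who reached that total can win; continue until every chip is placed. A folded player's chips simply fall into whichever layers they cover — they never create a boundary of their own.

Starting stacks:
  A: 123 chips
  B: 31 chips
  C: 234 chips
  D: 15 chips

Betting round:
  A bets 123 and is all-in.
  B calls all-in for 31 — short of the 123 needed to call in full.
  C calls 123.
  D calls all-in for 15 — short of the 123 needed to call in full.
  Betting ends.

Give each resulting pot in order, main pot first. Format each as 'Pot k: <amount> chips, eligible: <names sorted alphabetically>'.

Pot 1: 60 chips, eligible: A, B, C, D
Pot 2: 48 chips, eligible: A, B, C
Pot 3: 184 chips, eligible: A, C

Derivation:
Contributions: A=123, B=31, C=123, D=15
Pot levels (distinct totals of non-folded players): 15, 31, 123
Layer 1-15: 15 each from A, B, C, D = 15*4 = 60 chips; eligible A, B, C, D
Layer 16-31: 16 each from A, B, C = 16*3 = 48 chips; eligible A, B, C
Layer 32-123: 92 each from A, C = 92*2 = 184 chips; eligible A, C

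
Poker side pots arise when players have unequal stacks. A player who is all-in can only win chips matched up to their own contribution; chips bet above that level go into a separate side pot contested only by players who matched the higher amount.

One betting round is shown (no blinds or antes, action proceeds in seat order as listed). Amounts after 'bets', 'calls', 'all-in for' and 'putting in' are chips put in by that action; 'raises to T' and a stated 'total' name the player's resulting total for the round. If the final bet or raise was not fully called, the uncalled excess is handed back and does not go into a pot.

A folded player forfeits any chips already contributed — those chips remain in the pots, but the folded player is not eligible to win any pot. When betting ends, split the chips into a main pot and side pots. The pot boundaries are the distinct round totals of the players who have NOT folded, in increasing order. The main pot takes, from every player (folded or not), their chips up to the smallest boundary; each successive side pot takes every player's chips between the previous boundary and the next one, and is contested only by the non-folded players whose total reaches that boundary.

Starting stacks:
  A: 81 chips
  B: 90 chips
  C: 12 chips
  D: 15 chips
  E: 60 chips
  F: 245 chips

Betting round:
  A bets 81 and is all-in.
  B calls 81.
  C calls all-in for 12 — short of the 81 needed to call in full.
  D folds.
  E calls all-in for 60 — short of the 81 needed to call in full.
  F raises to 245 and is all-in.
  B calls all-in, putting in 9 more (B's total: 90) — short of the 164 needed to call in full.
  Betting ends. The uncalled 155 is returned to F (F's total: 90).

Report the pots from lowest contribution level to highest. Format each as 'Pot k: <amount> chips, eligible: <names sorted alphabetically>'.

Contributions (after 155 returned to F): A=81, B=90, C=12, E=60, F=90
Folded: D
Pot levels (distinct totals of non-folded players): 12, 60, 81, 90
Layer 1-12: 12 each from A, B, C, E, F = 12*5 = 60 chips; eligible A, B, C, E, F
Layer 13-60: 48 each from A, B, E, F = 48*4 = 192 chips; eligible A, B, E, F
Layer 61-81: 21 each from A, B, F = 21*3 = 63 chips; eligible A, B, F
Layer 82-90: 9 each from B, F = 9*2 = 18 chips; eligible B, F

Pot 1: 60 chips, eligible: A, B, C, E, F
Pot 2: 192 chips, eligible: A, B, E, F
Pot 3: 63 chips, eligible: A, B, F
Pot 4: 18 chips, eligible: B, F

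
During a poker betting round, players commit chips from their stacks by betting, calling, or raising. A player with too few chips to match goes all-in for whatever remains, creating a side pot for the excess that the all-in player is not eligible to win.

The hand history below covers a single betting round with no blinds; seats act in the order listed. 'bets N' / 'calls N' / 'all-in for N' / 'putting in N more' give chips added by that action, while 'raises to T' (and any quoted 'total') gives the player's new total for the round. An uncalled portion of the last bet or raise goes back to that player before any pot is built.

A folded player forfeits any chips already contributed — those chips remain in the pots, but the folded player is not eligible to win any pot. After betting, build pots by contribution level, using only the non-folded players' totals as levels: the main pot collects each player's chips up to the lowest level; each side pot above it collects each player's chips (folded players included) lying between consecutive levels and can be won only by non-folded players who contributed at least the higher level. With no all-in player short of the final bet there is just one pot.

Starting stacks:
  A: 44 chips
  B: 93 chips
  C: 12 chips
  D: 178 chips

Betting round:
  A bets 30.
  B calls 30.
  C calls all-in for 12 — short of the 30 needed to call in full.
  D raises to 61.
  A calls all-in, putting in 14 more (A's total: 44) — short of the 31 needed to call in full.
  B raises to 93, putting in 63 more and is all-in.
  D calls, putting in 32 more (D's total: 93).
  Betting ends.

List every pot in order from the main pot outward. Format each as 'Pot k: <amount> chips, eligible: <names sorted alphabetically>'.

Pot 1: 48 chips, eligible: A, B, C, D
Pot 2: 96 chips, eligible: A, B, D
Pot 3: 98 chips, eligible: B, D

Derivation:
Contributions: A=44, B=93, C=12, D=93
Pot levels (distinct totals of non-folded players): 12, 44, 93
Layer 1-12: 12 each from A, B, C, D = 12*4 = 48 chips; eligible A, B, C, D
Layer 13-44: 32 each from A, B, D = 32*3 = 96 chips; eligible A, B, D
Layer 45-93: 49 each from B, D = 49*2 = 98 chips; eligible B, D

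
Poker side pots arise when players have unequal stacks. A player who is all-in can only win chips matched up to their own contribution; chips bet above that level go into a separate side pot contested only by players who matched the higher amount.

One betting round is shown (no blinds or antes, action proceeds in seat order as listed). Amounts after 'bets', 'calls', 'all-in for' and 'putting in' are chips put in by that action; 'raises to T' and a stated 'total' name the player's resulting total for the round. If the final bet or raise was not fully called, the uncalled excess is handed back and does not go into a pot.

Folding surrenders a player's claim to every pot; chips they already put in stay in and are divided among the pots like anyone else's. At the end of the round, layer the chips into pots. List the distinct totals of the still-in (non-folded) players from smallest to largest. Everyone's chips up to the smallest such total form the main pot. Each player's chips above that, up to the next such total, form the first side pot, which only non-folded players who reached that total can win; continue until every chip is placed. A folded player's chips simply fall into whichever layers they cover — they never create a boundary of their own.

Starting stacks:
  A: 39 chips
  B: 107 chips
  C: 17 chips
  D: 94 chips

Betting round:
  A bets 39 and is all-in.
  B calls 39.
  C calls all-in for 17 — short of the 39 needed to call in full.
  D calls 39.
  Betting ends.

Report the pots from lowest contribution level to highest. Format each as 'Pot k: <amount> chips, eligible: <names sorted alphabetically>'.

Pot 1: 68 chips, eligible: A, B, C, D
Pot 2: 66 chips, eligible: A, B, D

Derivation:
Contributions: A=39, B=39, C=17, D=39
Pot levels (distinct totals of non-folded players): 17, 39
Layer 1-17: 17 each from A, B, C, D = 17*4 = 68 chips; eligible A, B, C, D
Layer 18-39: 22 each from A, B, D = 22*3 = 66 chips; eligible A, B, D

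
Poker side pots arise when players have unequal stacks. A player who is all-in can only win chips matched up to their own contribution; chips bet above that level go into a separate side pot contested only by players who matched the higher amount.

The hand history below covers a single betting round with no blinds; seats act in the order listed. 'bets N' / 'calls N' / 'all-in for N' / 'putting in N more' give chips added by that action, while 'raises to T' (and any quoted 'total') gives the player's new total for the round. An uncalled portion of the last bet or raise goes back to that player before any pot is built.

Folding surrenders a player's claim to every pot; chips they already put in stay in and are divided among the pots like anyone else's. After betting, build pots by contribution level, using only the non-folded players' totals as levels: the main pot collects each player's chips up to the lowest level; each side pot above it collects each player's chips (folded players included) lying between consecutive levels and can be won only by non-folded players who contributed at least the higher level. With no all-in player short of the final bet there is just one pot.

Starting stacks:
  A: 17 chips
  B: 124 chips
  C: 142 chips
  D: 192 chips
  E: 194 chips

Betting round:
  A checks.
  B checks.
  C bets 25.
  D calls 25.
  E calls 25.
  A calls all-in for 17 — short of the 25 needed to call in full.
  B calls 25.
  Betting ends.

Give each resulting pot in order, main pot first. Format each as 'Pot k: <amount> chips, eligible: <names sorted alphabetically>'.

Contributions: A=17, B=25, C=25, D=25, E=25
Pot levels (distinct totals of non-folded players): 17, 25
Layer 1-17: 17 each from A, B, C, D, E = 17*5 = 85 chips; eligible A, B, C, D, E
Layer 18-25: 8 each from B, C, D, E = 8*4 = 32 chips; eligible B, C, D, E

Pot 1: 85 chips, eligible: A, B, C, D, E
Pot 2: 32 chips, eligible: B, C, D, E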